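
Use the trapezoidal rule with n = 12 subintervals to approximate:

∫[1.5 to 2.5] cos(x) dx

f(x) = cos(x)
a = 1.5, b = 2.5, n = 12
h = (b - a)/n = 0.083333

Trapezoidal rule: (h/2)[f(x₀) + 2f(x₁) + 2f(x₂) + ... + f(xₙ)]

x_0 = 1.5000, f(x_0) = 0.070737, coefficient = 1
x_1 = 1.5833, f(x_1) = -0.012537, coefficient = 2
x_2 = 1.6667, f(x_2) = -0.095724, coefficient = 2
x_3 = 1.7500, f(x_3) = -0.178246, coefficient = 2
x_4 = 1.8333, f(x_4) = -0.259531, coefficient = 2
x_5 = 1.9167, f(x_5) = -0.339016, coefficient = 2
x_6 = 2.0000, f(x_6) = -0.416147, coefficient = 2
x_7 = 2.0833, f(x_7) = -0.490390, coefficient = 2
x_8 = 2.1667, f(x_8) = -0.561229, coefficient = 2
x_9 = 2.2500, f(x_9) = -0.628174, coefficient = 2
x_10 = 2.3333, f(x_10) = -0.690758, coefficient = 2
x_11 = 2.4167, f(x_11) = -0.748549, coefficient = 2
x_12 = 2.5000, f(x_12) = -0.801144, coefficient = 1

I ≈ (0.083333/2) × -9.571006 = -0.398792
Exact value: -0.399023
Error: 0.000231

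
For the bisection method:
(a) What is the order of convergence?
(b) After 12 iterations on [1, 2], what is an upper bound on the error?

(a) Bisection has linear (order 1) convergence; the error is halved each step.

(b) Error bound = (b-a)/2^n = (2 - 1)/2^{12}
    = 1/2^{12}

(a) 1 (linear); (b) error ≤ 2.44e-04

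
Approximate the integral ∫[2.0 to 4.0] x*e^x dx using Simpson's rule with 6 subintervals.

f(x) = x*e^x
a = 2.0, b = 4.0, n = 6
h = (b - a)/n = 0.333333

Simpson's rule: (h/3)[f(x₀) + 4f(x₁) + 2f(x₂) + ... + f(xₙ)]

x_0 = 2.0000, f(x_0) = 14.778112, coefficient = 1
x_1 = 2.3333, f(x_1) = 24.061937, coefficient = 4
x_2 = 2.6667, f(x_2) = 38.378443, coefficient = 2
x_3 = 3.0000, f(x_3) = 60.256611, coefficient = 4
x_4 = 3.3333, f(x_4) = 93.438750, coefficient = 2
x_5 = 3.6667, f(x_5) = 143.444708, coefficient = 4
x_6 = 4.0000, f(x_6) = 218.392600, coefficient = 1

I ≈ (0.333333/3) × 1407.858119 = 156.428680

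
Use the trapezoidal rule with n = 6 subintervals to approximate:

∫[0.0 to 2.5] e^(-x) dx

f(x) = e^(-x)
a = 0.0, b = 2.5, n = 6
h = (b - a)/n = 0.416667

Trapezoidal rule: (h/2)[f(x₀) + 2f(x₁) + 2f(x₂) + ... + f(xₙ)]

x_0 = 0.0000, f(x_0) = 1.000000, coefficient = 1
x_1 = 0.4167, f(x_1) = 0.659241, coefficient = 2
x_2 = 0.8333, f(x_2) = 0.434598, coefficient = 2
x_3 = 1.2500, f(x_3) = 0.286505, coefficient = 2
x_4 = 1.6667, f(x_4) = 0.188876, coefficient = 2
x_5 = 2.0833, f(x_5) = 0.124514, coefficient = 2
x_6 = 2.5000, f(x_6) = 0.082085, coefficient = 1

I ≈ (0.416667/2) × 4.469552 = 0.931157
Exact value: 0.917915
Error: 0.013242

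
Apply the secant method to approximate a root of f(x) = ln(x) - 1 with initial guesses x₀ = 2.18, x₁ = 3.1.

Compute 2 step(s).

f(x) = ln(x) - 1
x₀ = 2.18, x₁ = 3.1

Secant formula: x_{n+1} = x_n - f(x_n)(x_n - x_{n-1})/(f(x_n) - f(x_{n-1}))

Iteration 1:
  f(2.180000) = -0.220675
  f(3.100000) = 0.131402
  x_2 = 3.100000 - 0.131402×(3.100000 - 2.180000)/(0.131402 - (-0.220675))
       = 2.756638
Iteration 2:
  f(3.100000) = 0.131402
  f(2.756638) = 0.014012
  x_3 = 2.756638 - 0.014012×(2.756638 - 3.100000)/(0.014012 - 0.131402)
       = 2.715654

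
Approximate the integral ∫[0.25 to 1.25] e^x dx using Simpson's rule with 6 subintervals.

f(x) = e^x
a = 0.25, b = 1.25, n = 6
h = (b - a)/n = 0.166667

Simpson's rule: (h/3)[f(x₀) + 4f(x₁) + 2f(x₂) + ... + f(xₙ)]

x_0 = 0.2500, f(x_0) = 1.284025, coefficient = 1
x_1 = 0.4167, f(x_1) = 1.516897, coefficient = 4
x_2 = 0.5833, f(x_2) = 1.792002, coefficient = 2
x_3 = 0.7500, f(x_3) = 2.117000, coefficient = 4
x_4 = 0.9167, f(x_4) = 2.500940, coefficient = 2
x_5 = 1.0833, f(x_5) = 2.954512, coefficient = 4
x_6 = 1.2500, f(x_6) = 3.490343, coefficient = 1

I ≈ (0.166667/3) × 39.713885 = 2.206327
Exact value: 2.206318
Error: 0.000009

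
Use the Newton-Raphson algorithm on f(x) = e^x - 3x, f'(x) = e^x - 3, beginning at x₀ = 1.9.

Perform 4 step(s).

f(x) = e^x - 3x
f'(x) = e^x - 3
x₀ = 1.9

Newton-Raphson formula: x_{n+1} = x_n - f(x_n)/f'(x_n)

Iteration 1:
  f(1.900000) = 0.985894
  f'(1.900000) = 3.685894
  x_1 = 1.900000 - 0.985894/3.685894 = 1.632522
Iteration 2:
  f(1.632522) = 0.219198
  f'(1.632522) = 2.116765
  x_2 = 1.632522 - 0.219198/2.116765 = 1.528969
Iteration 3:
  f(1.528969) = 0.026511
  f'(1.528969) = 1.613419
  x_3 = 1.528969 - 0.026511/1.613419 = 1.512537
Iteration 4:
  f(1.512537) = 0.000619
  f'(1.512537) = 1.538232
  x_4 = 1.512537 - 0.000619/1.538232 = 1.512135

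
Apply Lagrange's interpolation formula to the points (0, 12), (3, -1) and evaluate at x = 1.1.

Lagrange interpolation formula:
P(x) = Σ yᵢ × Lᵢ(x)
where Lᵢ(x) = Π_{j≠i} (x - xⱼ)/(xᵢ - xⱼ)

L_0(1.1) = (1.1 - 3)/(0 - 3) = 0.633333
L_1(1.1) = (1.1 - 0)/(3 - 0) = 0.366667

P(1.1) = 12×L_0(1.1) + (-1)×L_1(1.1)
P(1.1) = 7.233333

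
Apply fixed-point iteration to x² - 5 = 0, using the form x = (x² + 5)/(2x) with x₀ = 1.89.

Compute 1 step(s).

Equation: x² - 5 = 0
Fixed-point form: x = (x² + 5)/(2x)
x₀ = 1.89

x_1 = g(1.890000) = 2.267751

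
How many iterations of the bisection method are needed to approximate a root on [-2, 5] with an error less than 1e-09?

We need (b-a)/2^n ≤ 1e-09
(5 - (-2))/2^n ≤ 1e-09
7/2^n ≤ 1e-09
2^n ≥ 7000000000
n ≥ log₂(7000000000) = 32.70
n ≥ 33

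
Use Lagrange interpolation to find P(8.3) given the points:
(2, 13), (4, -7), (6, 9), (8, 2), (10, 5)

Lagrange interpolation formula:
P(x) = Σ yᵢ × Lᵢ(x)
where Lᵢ(x) = Π_{j≠i} (x - xⱼ)/(xᵢ - xⱼ)

L_0(8.3) = (8.3 - 4)/(2 - 4) × (8.3 - 6)/(2 - 6) × (8.3 - 8)/(2 - 8) × (8.3 - 10)/(2 - 10) = -0.013135
L_1(8.3) = (8.3 - 2)/(4 - 2) × (8.3 - 6)/(4 - 6) × (8.3 - 8)/(4 - 8) × (8.3 - 10)/(4 - 10) = 0.076978
L_2(8.3) = (8.3 - 2)/(6 - 2) × (8.3 - 4)/(6 - 4) × (8.3 - 8)/(6 - 8) × (8.3 - 10)/(6 - 10) = -0.215873
L_3(8.3) = (8.3 - 2)/(8 - 2) × (8.3 - 4)/(8 - 4) × (8.3 - 6)/(8 - 6) × (8.3 - 10)/(8 - 10) = 1.103353
L_4(8.3) = (8.3 - 2)/(10 - 2) × (8.3 - 4)/(10 - 4) × (8.3 - 6)/(10 - 6) × (8.3 - 8)/(10 - 8) = 0.048677

P(8.3) = 13×L_0(8.3) + (-7)×L_1(8.3) + 9×L_2(8.3) + 2×L_3(8.3) + 5×L_4(8.3)
P(8.3) = -0.202372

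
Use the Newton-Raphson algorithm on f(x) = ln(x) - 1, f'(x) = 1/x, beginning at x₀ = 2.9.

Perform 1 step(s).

f(x) = ln(x) - 1
f'(x) = 1/x
x₀ = 2.9

Newton-Raphson formula: x_{n+1} = x_n - f(x_n)/f'(x_n)

Iteration 1:
  f(2.900000) = 0.064711
  f'(2.900000) = 0.344828
  x_1 = 2.900000 - 0.064711/0.344828 = 2.712339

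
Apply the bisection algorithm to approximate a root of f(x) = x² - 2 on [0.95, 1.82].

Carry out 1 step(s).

f(x) = x² - 2
Initial interval: [0.95, 1.82]

Iteration 1:
  c_1 = (0.950000 + 1.820000)/2 = 1.385000
  f(c_1) = f(1.385000) = -0.081775
  f(a) × f(c) ≥ 0, new interval: [1.385000, 1.820000]

After 1 iteration(s), the approximation is c_1 = 1.385000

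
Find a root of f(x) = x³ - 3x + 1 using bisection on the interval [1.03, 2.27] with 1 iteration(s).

f(x) = x³ - 3x + 1
Initial interval: [1.03, 2.27]

Iteration 1:
  c_1 = (1.030000 + 2.270000)/2 = 1.650000
  f(c_1) = f(1.650000) = 0.542125
  f(a) × f(c) < 0, new interval: [1.030000, 1.650000]

After 1 iteration(s), the approximation is c_1 = 1.650000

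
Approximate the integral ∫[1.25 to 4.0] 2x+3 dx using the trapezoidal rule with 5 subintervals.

f(x) = 2x+3
a = 1.25, b = 4.0, n = 5
h = (b - a)/n = 0.550000

Trapezoidal rule: (h/2)[f(x₀) + 2f(x₁) + 2f(x₂) + ... + f(xₙ)]

x_0 = 1.2500, f(x_0) = 5.500000, coefficient = 1
x_1 = 1.8000, f(x_1) = 6.600000, coefficient = 2
x_2 = 2.3500, f(x_2) = 7.700000, coefficient = 2
x_3 = 2.9000, f(x_3) = 8.800000, coefficient = 2
x_4 = 3.4500, f(x_4) = 9.900000, coefficient = 2
x_5 = 4.0000, f(x_5) = 11.000000, coefficient = 1

I ≈ (0.550000/2) × 82.500000 = 22.687500
Exact value: 22.687500
Error: 0.000000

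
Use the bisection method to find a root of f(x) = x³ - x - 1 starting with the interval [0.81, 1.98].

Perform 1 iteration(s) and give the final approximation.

f(x) = x³ - x - 1
Initial interval: [0.81, 1.98]

Iteration 1:
  c_1 = (0.810000 + 1.980000)/2 = 1.395000
  f(c_1) = f(1.395000) = 0.319705
  f(a) × f(c) < 0, new interval: [0.810000, 1.395000]

After 1 iteration(s), the approximation is c_1 = 1.395000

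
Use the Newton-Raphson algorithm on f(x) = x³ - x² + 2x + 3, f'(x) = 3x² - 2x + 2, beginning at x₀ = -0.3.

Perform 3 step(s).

f(x) = x³ - x² + 2x + 3
f'(x) = 3x² - 2x + 2
x₀ = -0.3

Newton-Raphson formula: x_{n+1} = x_n - f(x_n)/f'(x_n)

Iteration 1:
  f(-0.300000) = 2.283000
  f'(-0.300000) = 2.870000
  x_1 = -0.300000 - 2.283000/2.870000 = -1.095470
Iteration 2:
  f(-1.095470) = -1.705621
  f'(-1.095470) = 7.791107
  x_2 = -1.095470 - (-1.705621)/7.791107 = -0.876551
Iteration 3:
  f(-0.876551) = -0.194937
  f'(-0.876551) = 6.058130
  x_3 = -0.876551 - (-0.194937)/6.058130 = -0.844374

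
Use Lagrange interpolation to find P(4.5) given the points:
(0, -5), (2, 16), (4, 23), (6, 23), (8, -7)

Lagrange interpolation formula:
P(x) = Σ yᵢ × Lᵢ(x)
where Lᵢ(x) = Π_{j≠i} (x - xⱼ)/(xᵢ - xⱼ)

L_0(4.5) = (4.5 - 2)/(0 - 2) × (4.5 - 4)/(0 - 4) × (4.5 - 6)/(0 - 6) × (4.5 - 8)/(0 - 8) = 0.017090
L_1(4.5) = (4.5 - 0)/(2 - 0) × (4.5 - 4)/(2 - 4) × (4.5 - 6)/(2 - 6) × (4.5 - 8)/(2 - 8) = -0.123047
L_2(4.5) = (4.5 - 0)/(4 - 0) × (4.5 - 2)/(4 - 2) × (4.5 - 6)/(4 - 6) × (4.5 - 8)/(4 - 8) = 0.922852
L_3(4.5) = (4.5 - 0)/(6 - 0) × (4.5 - 2)/(6 - 2) × (4.5 - 4)/(6 - 4) × (4.5 - 8)/(6 - 8) = 0.205078
L_4(4.5) = (4.5 - 0)/(8 - 0) × (4.5 - 2)/(8 - 2) × (4.5 - 4)/(8 - 4) × (4.5 - 6)/(8 - 6) = -0.021973

P(4.5) = (-5)×L_0(4.5) + 16×L_1(4.5) + 23×L_2(4.5) + 23×L_3(4.5) + (-7)×L_4(4.5)
P(4.5) = 24.041992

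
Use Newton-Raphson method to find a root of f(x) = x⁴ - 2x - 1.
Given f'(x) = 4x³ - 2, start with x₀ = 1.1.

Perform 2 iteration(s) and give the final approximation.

f(x) = x⁴ - 2x - 1
f'(x) = 4x³ - 2
x₀ = 1.1

Newton-Raphson formula: x_{n+1} = x_n - f(x_n)/f'(x_n)

Iteration 1:
  f(1.100000) = -1.735900
  f'(1.100000) = 3.324000
  x_1 = 1.100000 - (-1.735900)/3.324000 = 1.622232
Iteration 2:
  f(1.622232) = 2.681051
  f'(1.622232) = 15.076509
  x_2 = 1.622232 - 2.681051/15.076509 = 1.444403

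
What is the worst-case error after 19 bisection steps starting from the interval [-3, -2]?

Bisection error bound: |error| ≤ (b-a)/2^n
|error| ≤ (-2 - (-3))/2^19 = 1/2^19
|error| ≤ 0.0000019073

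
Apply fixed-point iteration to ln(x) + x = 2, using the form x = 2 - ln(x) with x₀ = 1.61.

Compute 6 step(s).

Equation: ln(x) + x = 2
Fixed-point form: x = 2 - ln(x)
x₀ = 1.61

x_1 = g(1.610000) = 1.523766
x_2 = g(1.523766) = 1.578815
x_3 = g(1.578815) = 1.543325
x_4 = g(1.543325) = 1.566061
x_5 = g(1.566061) = 1.551437
x_6 = g(1.551437) = 1.560819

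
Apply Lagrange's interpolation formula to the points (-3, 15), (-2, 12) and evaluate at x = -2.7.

Lagrange interpolation formula:
P(x) = Σ yᵢ × Lᵢ(x)
where Lᵢ(x) = Π_{j≠i} (x - xⱼ)/(xᵢ - xⱼ)

L_0(-2.7) = (-2.7 - (-2))/(-3 - (-2)) = 0.700000
L_1(-2.7) = (-2.7 - (-3))/(-2 - (-3)) = 0.300000

P(-2.7) = 15×L_0(-2.7) + 12×L_1(-2.7)
P(-2.7) = 14.100000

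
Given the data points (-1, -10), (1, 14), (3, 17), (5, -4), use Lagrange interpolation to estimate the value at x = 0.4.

Lagrange interpolation formula:
P(x) = Σ yᵢ × Lᵢ(x)
where Lᵢ(x) = Π_{j≠i} (x - xⱼ)/(xᵢ - xⱼ)

L_0(0.4) = (0.4 - 1)/(-1 - 1) × (0.4 - 3)/(-1 - 3) × (0.4 - 5)/(-1 - 5) = 0.149500
L_1(0.4) = (0.4 - (-1))/(1 - (-1)) × (0.4 - 3)/(1 - 3) × (0.4 - 5)/(1 - 5) = 1.046500
L_2(0.4) = (0.4 - (-1))/(3 - (-1)) × (0.4 - 1)/(3 - 1) × (0.4 - 5)/(3 - 5) = -0.241500
L_3(0.4) = (0.4 - (-1))/(5 - (-1)) × (0.4 - 1)/(5 - 1) × (0.4 - 3)/(5 - 3) = 0.045500

P(0.4) = (-10)×L_0(0.4) + 14×L_1(0.4) + 17×L_2(0.4) + (-4)×L_3(0.4)
P(0.4) = 8.868500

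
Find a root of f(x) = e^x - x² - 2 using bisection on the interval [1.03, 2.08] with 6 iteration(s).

f(x) = e^x - x² - 2
Initial interval: [1.03, 2.08]

Iteration 1:
  c_1 = (1.030000 + 2.080000)/2 = 1.555000
  f(c_1) = f(1.555000) = 0.317062
  f(a) × f(c) < 0, new interval: [1.030000, 1.555000]
Iteration 2:
  c_2 = (1.030000 + 1.555000)/2 = 1.292500
  f(c_2) = f(1.292500) = -0.028676
  f(a) × f(c) ≥ 0, new interval: [1.292500, 1.555000]
Iteration 3:
  c_3 = (1.292500 + 1.555000)/2 = 1.423750
  f(c_3) = f(1.423750) = 0.125600
  f(a) × f(c) < 0, new interval: [1.292500, 1.423750]
Iteration 4:
  c_4 = (1.292500 + 1.423750)/2 = 1.358125
  f(c_4) = f(1.358125) = 0.044391
  f(a) × f(c) < 0, new interval: [1.292500, 1.358125]
Iteration 5:
  c_5 = (1.292500 + 1.358125)/2 = 1.325312
  f(c_5) = f(1.325312) = 0.006908
  f(a) × f(c) < 0, new interval: [1.292500, 1.325312]
Iteration 6:
  c_6 = (1.292500 + 1.325312)/2 = 1.308906
  f(c_6) = f(1.308906) = -0.011113
  f(a) × f(c) ≥ 0, new interval: [1.308906, 1.325312]

After 6 iteration(s), the approximation is c_6 = 1.308906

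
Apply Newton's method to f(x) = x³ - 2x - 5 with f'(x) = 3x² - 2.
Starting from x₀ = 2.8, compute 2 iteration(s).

f(x) = x³ - 2x - 5
f'(x) = 3x² - 2
x₀ = 2.8

Newton-Raphson formula: x_{n+1} = x_n - f(x_n)/f'(x_n)

Iteration 1:
  f(2.800000) = 11.352000
  f'(2.800000) = 21.520000
  x_1 = 2.800000 - 11.352000/21.520000 = 2.272491
Iteration 2:
  f(2.272491) = 2.190647
  f'(2.272491) = 13.492642
  x_2 = 2.272491 - 2.190647/13.492642 = 2.110132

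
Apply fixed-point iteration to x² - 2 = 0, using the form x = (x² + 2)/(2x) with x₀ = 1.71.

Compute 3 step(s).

Equation: x² - 2 = 0
Fixed-point form: x = (x² + 2)/(2x)
x₀ = 1.71

x_1 = g(1.710000) = 1.439795
x_2 = g(1.439795) = 1.414441
x_3 = g(1.414441) = 1.414214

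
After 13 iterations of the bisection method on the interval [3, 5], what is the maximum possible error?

Bisection error bound: |error| ≤ (b-a)/2^n
|error| ≤ (5 - 3)/2^13 = 2/2^13
|error| ≤ 0.0002441406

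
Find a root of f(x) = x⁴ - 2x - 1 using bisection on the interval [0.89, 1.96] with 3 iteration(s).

f(x) = x⁴ - 2x - 1
Initial interval: [0.89, 1.96]

Iteration 1:
  c_1 = (0.890000 + 1.960000)/2 = 1.425000
  f(c_1) = f(1.425000) = 0.273438
  f(a) × f(c) < 0, new interval: [0.890000, 1.425000]
Iteration 2:
  c_2 = (0.890000 + 1.425000)/2 = 1.157500
  f(c_2) = f(1.157500) = -1.519919
  f(a) × f(c) ≥ 0, new interval: [1.157500, 1.425000]
Iteration 3:
  c_3 = (1.157500 + 1.425000)/2 = 1.291250
  f(c_3) = f(1.291250) = -0.802522
  f(a) × f(c) ≥ 0, new interval: [1.291250, 1.425000]

After 3 iteration(s), the approximation is c_3 = 1.291250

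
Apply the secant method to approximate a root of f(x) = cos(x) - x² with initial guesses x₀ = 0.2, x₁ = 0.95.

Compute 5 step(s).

f(x) = cos(x) - x²
x₀ = 0.2, x₁ = 0.95

Secant formula: x_{n+1} = x_n - f(x_n)(x_n - x_{n-1})/(f(x_n) - f(x_{n-1}))

Iteration 1:
  f(0.200000) = 0.940067
  f(0.950000) = -0.320817
  x_2 = 0.950000 - (-0.320817)×(0.950000 - 0.200000)/(-0.320817 - 0.940067)
       = 0.759171
Iteration 2:
  f(0.950000) = -0.320817
  f(0.759171) = 0.149065
  x_3 = 0.759171 - 0.149065×(0.759171 - 0.950000)/(0.149065 - (-0.320817))
       = 0.819710
Iteration 3:
  f(0.759171) = 0.149065
  f(0.819710) = 0.010509
  x_4 = 0.819710 - 0.010509×(0.819710 - 0.759171)/(0.010509 - 0.149065)
       = 0.824302
Iteration 4:
  f(0.819710) = 0.010509
  f(0.824302) = -0.000403
  x_5 = 0.824302 - (-0.000403)×(0.824302 - 0.819710)/(-0.000403 - 0.010509)
       = 0.824132
Iteration 5:
  f(0.824302) = -0.000403
  f(0.824132) = 0.000001
  x_6 = 0.824132 - 0.000001×(0.824132 - 0.824302)/(0.000001 - (-0.000403))
       = 0.824132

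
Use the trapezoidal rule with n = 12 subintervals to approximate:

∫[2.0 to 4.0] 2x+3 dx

f(x) = 2x+3
a = 2.0, b = 4.0, n = 12
h = (b - a)/n = 0.166667

Trapezoidal rule: (h/2)[f(x₀) + 2f(x₁) + 2f(x₂) + ... + f(xₙ)]

x_0 = 2.0000, f(x_0) = 7.000000, coefficient = 1
x_1 = 2.1667, f(x_1) = 7.333333, coefficient = 2
x_2 = 2.3333, f(x_2) = 7.666667, coefficient = 2
x_3 = 2.5000, f(x_3) = 8.000000, coefficient = 2
x_4 = 2.6667, f(x_4) = 8.333333, coefficient = 2
x_5 = 2.8333, f(x_5) = 8.666667, coefficient = 2
x_6 = 3.0000, f(x_6) = 9.000000, coefficient = 2
x_7 = 3.1667, f(x_7) = 9.333333, coefficient = 2
x_8 = 3.3333, f(x_8) = 9.666667, coefficient = 2
x_9 = 3.5000, f(x_9) = 10.000000, coefficient = 2
x_10 = 3.6667, f(x_10) = 10.333333, coefficient = 2
x_11 = 3.8333, f(x_11) = 10.666667, coefficient = 2
x_12 = 4.0000, f(x_12) = 11.000000, coefficient = 1

I ≈ (0.166667/2) × 216.000000 = 18.000000
Exact value: 18.000000
Error: 0.000000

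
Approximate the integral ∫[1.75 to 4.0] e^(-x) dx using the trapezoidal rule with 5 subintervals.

f(x) = e^(-x)
a = 1.75, b = 4.0, n = 5
h = (b - a)/n = 0.450000

Trapezoidal rule: (h/2)[f(x₀) + 2f(x₁) + 2f(x₂) + ... + f(xₙ)]

x_0 = 1.7500, f(x_0) = 0.173774, coefficient = 1
x_1 = 2.2000, f(x_1) = 0.110803, coefficient = 2
x_2 = 2.6500, f(x_2) = 0.070651, coefficient = 2
x_3 = 3.1000, f(x_3) = 0.045049, coefficient = 2
x_4 = 3.5500, f(x_4) = 0.028725, coefficient = 2
x_5 = 4.0000, f(x_5) = 0.018316, coefficient = 1

I ≈ (0.450000/2) × 0.702546 = 0.158073
Exact value: 0.155458
Error: 0.002615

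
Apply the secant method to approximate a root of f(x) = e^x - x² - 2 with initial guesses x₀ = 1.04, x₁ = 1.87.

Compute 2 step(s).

f(x) = e^x - x² - 2
x₀ = 1.04, x₁ = 1.87

Secant formula: x_{n+1} = x_n - f(x_n)(x_n - x_{n-1})/(f(x_n) - f(x_{n-1}))

Iteration 1:
  f(1.040000) = -0.252383
  f(1.870000) = 0.991396
  x_2 = 1.870000 - 0.991396×(1.870000 - 1.040000)/(0.991396 - (-0.252383))
       = 1.208420
Iteration 2:
  f(1.870000) = 0.991396
  f(1.208420) = -0.112088
  x_3 = 1.208420 - (-0.112088)×(1.208420 - 1.870000)/(-0.112088 - 0.991396)
       = 1.275621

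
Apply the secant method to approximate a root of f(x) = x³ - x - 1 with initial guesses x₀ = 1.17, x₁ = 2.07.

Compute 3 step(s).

f(x) = x³ - x - 1
x₀ = 1.17, x₁ = 2.07

Secant formula: x_{n+1} = x_n - f(x_n)(x_n - x_{n-1})/(f(x_n) - f(x_{n-1}))

Iteration 1:
  f(1.170000) = -0.568387
  f(2.070000) = 5.799743
  x_2 = 2.070000 - 5.799743×(2.070000 - 1.170000)/(5.799743 - (-0.568387))
       = 1.250329
Iteration 2:
  f(2.070000) = 5.799743
  f(1.250329) = -0.295660
  x_3 = 1.250329 - (-0.295660)×(1.250329 - 2.070000)/(-0.295660 - 5.799743)
       = 1.290088
Iteration 3:
  f(1.250329) = -0.295660
  f(1.290088) = -0.142960
  x_4 = 1.290088 - (-0.142960)×(1.290088 - 1.250329)/(-0.142960 - (-0.295660))
       = 1.327310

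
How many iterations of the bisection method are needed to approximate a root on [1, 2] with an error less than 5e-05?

We need (b-a)/2^n ≤ 5e-05
(2 - 1)/2^n ≤ 5e-05
1/2^n ≤ 5e-05
2^n ≥ 20000
n ≥ log₂(20000) = 14.29
n ≥ 15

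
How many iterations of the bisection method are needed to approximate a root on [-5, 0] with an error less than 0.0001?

We need (b-a)/2^n ≤ 0.0001
(0 - (-5))/2^n ≤ 0.0001
5/2^n ≤ 0.0001
2^n ≥ 50000
n ≥ log₂(50000) = 15.61
n ≥ 16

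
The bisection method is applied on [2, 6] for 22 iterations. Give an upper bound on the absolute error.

Bisection error bound: |error| ≤ (b-a)/2^n
|error| ≤ (6 - 2)/2^22 = 4/2^22
|error| ≤ 0.0000009537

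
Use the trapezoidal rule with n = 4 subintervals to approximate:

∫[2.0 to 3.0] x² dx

f(x) = x²
a = 2.0, b = 3.0, n = 4
h = (b - a)/n = 0.250000

Trapezoidal rule: (h/2)[f(x₀) + 2f(x₁) + 2f(x₂) + ... + f(xₙ)]

x_0 = 2.0000, f(x_0) = 4.000000, coefficient = 1
x_1 = 2.2500, f(x_1) = 5.062500, coefficient = 2
x_2 = 2.5000, f(x_2) = 6.250000, coefficient = 2
x_3 = 2.7500, f(x_3) = 7.562500, coefficient = 2
x_4 = 3.0000, f(x_4) = 9.000000, coefficient = 1

I ≈ (0.250000/2) × 50.750000 = 6.343750
Exact value: 6.333333
Error: 0.010417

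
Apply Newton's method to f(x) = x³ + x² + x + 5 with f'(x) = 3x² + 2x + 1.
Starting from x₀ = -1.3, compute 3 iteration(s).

f(x) = x³ + x² + x + 5
f'(x) = 3x² + 2x + 1
x₀ = -1.3

Newton-Raphson formula: x_{n+1} = x_n - f(x_n)/f'(x_n)

Iteration 1:
  f(-1.300000) = 3.193000
  f'(-1.300000) = 3.470000
  x_1 = -1.300000 - 3.193000/3.470000 = -2.220173
Iteration 2:
  f(-2.220173) = -3.234610
  f'(-2.220173) = 11.347157
  x_2 = -2.220173 - (-3.234610)/11.347157 = -1.935114
Iteration 3:
  f(-1.935114) = -0.436803
  f'(-1.935114) = 8.363769
  x_3 = -1.935114 - (-0.436803)/8.363769 = -1.882888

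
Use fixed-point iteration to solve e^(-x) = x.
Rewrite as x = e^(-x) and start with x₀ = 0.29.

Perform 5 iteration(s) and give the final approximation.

Equation: e^(-x) = x
Fixed-point form: x = e^(-x)
x₀ = 0.29

x_1 = g(0.290000) = 0.748264
x_2 = g(0.748264) = 0.473187
x_3 = g(0.473187) = 0.623013
x_4 = g(0.623013) = 0.536326
x_5 = g(0.536326) = 0.584893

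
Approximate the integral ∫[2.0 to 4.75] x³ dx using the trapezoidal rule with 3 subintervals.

f(x) = x³
a = 2.0, b = 4.75, n = 3
h = (b - a)/n = 0.916667

Trapezoidal rule: (h/2)[f(x₀) + 2f(x₁) + 2f(x₂) + ... + f(xₙ)]

x_0 = 2.0000, f(x_0) = 8.000000, coefficient = 1
x_1 = 2.9167, f(x_1) = 24.811921, coefficient = 2
x_2 = 3.8333, f(x_2) = 56.328704, coefficient = 2
x_3 = 4.7500, f(x_3) = 107.171875, coefficient = 1

I ≈ (0.916667/2) × 277.453125 = 127.166016
Exact value: 123.266602
Error: 3.899414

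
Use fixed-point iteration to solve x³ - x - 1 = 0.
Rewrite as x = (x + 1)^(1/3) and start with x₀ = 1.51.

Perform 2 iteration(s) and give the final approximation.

Equation: x³ - x - 1 = 0
Fixed-point form: x = (x + 1)^(1/3)
x₀ = 1.51

x_1 = g(1.510000) = 1.359016
x_2 = g(1.359016) = 1.331201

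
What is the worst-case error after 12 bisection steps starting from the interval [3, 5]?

Bisection error bound: |error| ≤ (b-a)/2^n
|error| ≤ (5 - 3)/2^12 = 2/2^12
|error| ≤ 0.0004882812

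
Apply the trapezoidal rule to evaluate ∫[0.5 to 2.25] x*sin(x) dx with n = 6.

f(x) = x*sin(x)
a = 0.5, b = 2.25, n = 6
h = (b - a)/n = 0.291667

Trapezoidal rule: (h/2)[f(x₀) + 2f(x₁) + 2f(x₂) + ... + f(xₙ)]

x_0 = 0.5000, f(x_0) = 0.239713, coefficient = 1
x_1 = 0.7917, f(x_1) = 0.563291, coefficient = 2
x_2 = 1.0833, f(x_2) = 0.957151, coefficient = 2
x_3 = 1.3750, f(x_3) = 1.348728, coefficient = 2
x_4 = 1.6667, f(x_4) = 1.659013, coefficient = 2
x_5 = 1.9583, f(x_5) = 1.813109, coefficient = 2
x_6 = 2.2500, f(x_6) = 1.750665, coefficient = 1

I ≈ (0.291667/2) × 14.672961 = 2.139807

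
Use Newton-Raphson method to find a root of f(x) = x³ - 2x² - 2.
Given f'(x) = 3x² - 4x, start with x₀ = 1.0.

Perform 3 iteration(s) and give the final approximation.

f(x) = x³ - 2x² - 2
f'(x) = 3x² - 4x
x₀ = 1.0

Newton-Raphson formula: x_{n+1} = x_n - f(x_n)/f'(x_n)

Iteration 1:
  f(1.000000) = -3.000000
  f'(1.000000) = -1.000000
  x_1 = 1.000000 - (-3.000000)/(-1.000000) = -2.000000
Iteration 2:
  f(-2.000000) = -18.000000
  f'(-2.000000) = 20.000000
  x_2 = -2.000000 - (-18.000000)/20.000000 = -1.100000
Iteration 3:
  f(-1.100000) = -5.751000
  f'(-1.100000) = 8.030000
  x_3 = -1.100000 - (-5.751000)/8.030000 = -0.383811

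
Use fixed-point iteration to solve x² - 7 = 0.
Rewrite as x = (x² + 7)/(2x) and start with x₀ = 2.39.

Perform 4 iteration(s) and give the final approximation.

Equation: x² - 7 = 0
Fixed-point form: x = (x² + 7)/(2x)
x₀ = 2.39

x_1 = g(2.390000) = 2.659435
x_2 = g(2.659435) = 2.645787
x_3 = g(2.645787) = 2.645751
x_4 = g(2.645751) = 2.645751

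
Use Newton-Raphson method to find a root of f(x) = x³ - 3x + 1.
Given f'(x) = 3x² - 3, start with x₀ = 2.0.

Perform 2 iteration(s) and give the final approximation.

f(x) = x³ - 3x + 1
f'(x) = 3x² - 3
x₀ = 2.0

Newton-Raphson formula: x_{n+1} = x_n - f(x_n)/f'(x_n)

Iteration 1:
  f(2.000000) = 3.000000
  f'(2.000000) = 9.000000
  x_1 = 2.000000 - 3.000000/9.000000 = 1.666667
Iteration 2:
  f(1.666667) = 0.629630
  f'(1.666667) = 5.333333
  x_2 = 1.666667 - 0.629630/5.333333 = 1.548611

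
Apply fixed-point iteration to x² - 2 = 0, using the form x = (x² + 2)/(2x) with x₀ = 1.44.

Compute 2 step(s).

Equation: x² - 2 = 0
Fixed-point form: x = (x² + 2)/(2x)
x₀ = 1.44

x_1 = g(1.440000) = 1.414444
x_2 = g(1.414444) = 1.414214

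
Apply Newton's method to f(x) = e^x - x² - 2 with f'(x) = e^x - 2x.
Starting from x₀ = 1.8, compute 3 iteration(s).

f(x) = e^x - x² - 2
f'(x) = e^x - 2x
x₀ = 1.8

Newton-Raphson formula: x_{n+1} = x_n - f(x_n)/f'(x_n)

Iteration 1:
  f(1.800000) = 0.809647
  f'(1.800000) = 2.449647
  x_1 = 1.800000 - 0.809647/2.449647 = 1.469484
Iteration 2:
  f(1.469484) = 0.187608
  f'(1.469484) = 1.408024
  x_2 = 1.469484 - 0.187608/1.408024 = 1.336242
Iteration 3:
  f(1.336242) = 0.019175
  f'(1.336242) = 1.132234
  x_3 = 1.336242 - 0.019175/1.132234 = 1.319306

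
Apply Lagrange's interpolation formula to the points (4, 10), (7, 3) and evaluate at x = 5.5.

Lagrange interpolation formula:
P(x) = Σ yᵢ × Lᵢ(x)
where Lᵢ(x) = Π_{j≠i} (x - xⱼ)/(xᵢ - xⱼ)

L_0(5.5) = (5.5 - 7)/(4 - 7) = 0.500000
L_1(5.5) = (5.5 - 4)/(7 - 4) = 0.500000

P(5.5) = 10×L_0(5.5) + 3×L_1(5.5)
P(5.5) = 6.500000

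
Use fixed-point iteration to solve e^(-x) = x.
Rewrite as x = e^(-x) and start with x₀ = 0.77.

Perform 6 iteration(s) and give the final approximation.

Equation: e^(-x) = x
Fixed-point form: x = e^(-x)
x₀ = 0.77

x_1 = g(0.770000) = 0.463013
x_2 = g(0.463013) = 0.629384
x_3 = g(0.629384) = 0.532920
x_4 = g(0.532920) = 0.586889
x_5 = g(0.586889) = 0.556055
x_6 = g(0.556055) = 0.573467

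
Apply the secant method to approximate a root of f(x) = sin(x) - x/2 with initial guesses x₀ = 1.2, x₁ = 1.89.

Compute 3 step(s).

f(x) = sin(x) - x/2
x₀ = 1.2, x₁ = 1.89

Secant formula: x_{n+1} = x_n - f(x_n)(x_n - x_{n-1})/(f(x_n) - f(x_{n-1}))

Iteration 1:
  f(1.200000) = 0.332039
  f(1.890000) = 0.004486
  x_2 = 1.890000 - 0.004486×(1.890000 - 1.200000)/(0.004486 - 0.332039)
       = 1.899449
Iteration 2:
  f(1.890000) = 0.004486
  f(1.899449) = -0.003246
  x_3 = 1.899449 - (-0.003246)×(1.899449 - 1.890000)/(-0.003246 - 0.004486)
       = 1.895482
Iteration 3:
  f(1.899449) = -0.003246
  f(1.895482) = 0.000010
  x_4 = 1.895482 - 0.000010×(1.895482 - 1.899449)/(0.000010 - (-0.003246))
       = 1.895494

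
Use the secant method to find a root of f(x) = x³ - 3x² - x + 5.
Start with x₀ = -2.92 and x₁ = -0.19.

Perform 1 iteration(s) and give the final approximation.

f(x) = x³ - 3x² - x + 5
x₀ = -2.92, x₁ = -0.19

Secant formula: x_{n+1} = x_n - f(x_n)(x_n - x_{n-1})/(f(x_n) - f(x_{n-1}))

Iteration 1:
  f(-2.920000) = -42.556288
  f(-0.190000) = 5.074841
  x_2 = -0.190000 - 5.074841×(-0.190000 - (-2.920000))/(5.074841 - (-42.556288))
       = -0.480867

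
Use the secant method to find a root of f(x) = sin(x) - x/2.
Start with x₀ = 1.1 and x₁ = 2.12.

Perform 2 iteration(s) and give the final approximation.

f(x) = sin(x) - x/2
x₀ = 1.1, x₁ = 2.12

Secant formula: x_{n+1} = x_n - f(x_n)(x_n - x_{n-1})/(f(x_n) - f(x_{n-1}))

Iteration 1:
  f(1.100000) = 0.341207
  f(2.120000) = -0.207060
  x_2 = 2.120000 - (-0.207060)×(2.120000 - 1.100000)/(-0.207060 - 0.341207)
       = 1.734785
Iteration 2:
  f(2.120000) = -0.207060
  f(1.734785) = 0.119192
  x_3 = 1.734785 - 0.119192×(1.734785 - 2.120000)/(0.119192 - (-0.207060))
       = 1.875518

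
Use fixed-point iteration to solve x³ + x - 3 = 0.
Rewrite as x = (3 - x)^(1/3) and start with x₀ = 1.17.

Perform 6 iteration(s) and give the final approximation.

Equation: x³ + x - 3 = 0
Fixed-point form: x = (3 - x)^(1/3)
x₀ = 1.17

x_1 = g(1.170000) = 1.223161
x_2 = g(1.223161) = 1.211200
x_3 = g(1.211200) = 1.213912
x_4 = g(1.213912) = 1.213298
x_5 = g(1.213298) = 1.213437
x_6 = g(1.213437) = 1.213406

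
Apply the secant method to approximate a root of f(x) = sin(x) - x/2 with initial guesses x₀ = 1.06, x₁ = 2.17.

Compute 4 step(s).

f(x) = sin(x) - x/2
x₀ = 1.06, x₁ = 2.17

Secant formula: x_{n+1} = x_n - f(x_n)(x_n - x_{n-1})/(f(x_n) - f(x_{n-1}))

Iteration 1:
  f(1.060000) = 0.342355
  f(2.170000) = -0.259215
  x_2 = 2.170000 - (-0.259215)×(2.170000 - 1.060000)/(-0.259215 - 0.342355)
       = 1.691704
Iteration 2:
  f(2.170000) = -0.259215
  f(1.691704) = 0.146847
  x_3 = 1.691704 - 0.146847×(1.691704 - 2.170000)/(0.146847 - (-0.259215))
       = 1.864674
Iteration 3:
  f(1.691704) = 0.146847
  f(1.864674) = 0.024791
  x_4 = 1.864674 - 0.024791×(1.864674 - 1.691704)/(0.024791 - 0.146847)
       = 1.899806
Iteration 4:
  f(1.864674) = 0.024791
  f(1.899806) = -0.003540
  x_5 = 1.899806 - (-0.003540)×(1.899806 - 1.864674)/(-0.003540 - 0.024791)
       = 1.895416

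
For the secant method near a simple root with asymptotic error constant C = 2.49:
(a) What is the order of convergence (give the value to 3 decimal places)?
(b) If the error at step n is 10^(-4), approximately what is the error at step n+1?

(a) Secant method has superlinear convergence with order φ = (1+√5)/2 ≈ 1.618.
    This means |e_{n+1}| ≈ C|e_n|^1.618.

(b) With |e_n| = 10^(-4) and C = 2.49:
    |e_{n+1}| ≈ 2.49 × (10^(-4))^1.618 = 2.49 × 10^(-6.47)

(a) ≈ 1.618 (golden ratio); (b) |e_{n+1}| ≈ 8.396e-07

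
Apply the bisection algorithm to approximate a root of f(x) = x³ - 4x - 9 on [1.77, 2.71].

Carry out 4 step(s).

f(x) = x³ - 4x - 9
Initial interval: [1.77, 2.71]

Iteration 1:
  c_1 = (1.770000 + 2.710000)/2 = 2.240000
  f(c_1) = f(2.240000) = -6.720576
  f(a) × f(c) ≥ 0, new interval: [2.240000, 2.710000]
Iteration 2:
  c_2 = (2.240000 + 2.710000)/2 = 2.475000
  f(c_2) = f(2.475000) = -3.739078
  f(a) × f(c) ≥ 0, new interval: [2.475000, 2.710000]
Iteration 3:
  c_3 = (2.475000 + 2.710000)/2 = 2.592500
  f(c_3) = f(2.592500) = -1.945662
  f(a) × f(c) ≥ 0, new interval: [2.592500, 2.710000]
Iteration 4:
  c_4 = (2.592500 + 2.710000)/2 = 2.651250
  f(c_4) = f(2.651250) = -0.969028
  f(a) × f(c) ≥ 0, new interval: [2.651250, 2.710000]

After 4 iteration(s), the approximation is c_4 = 2.651250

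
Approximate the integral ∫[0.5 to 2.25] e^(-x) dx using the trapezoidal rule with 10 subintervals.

f(x) = e^(-x)
a = 0.5, b = 2.25, n = 10
h = (b - a)/n = 0.175000

Trapezoidal rule: (h/2)[f(x₀) + 2f(x₁) + 2f(x₂) + ... + f(xₙ)]

x_0 = 0.5000, f(x_0) = 0.606531, coefficient = 1
x_1 = 0.6750, f(x_1) = 0.509156, coefficient = 2
x_2 = 0.8500, f(x_2) = 0.427415, coefficient = 2
x_3 = 1.0250, f(x_3) = 0.358796, coefficient = 2
x_4 = 1.2000, f(x_4) = 0.301194, coefficient = 2
x_5 = 1.3750, f(x_5) = 0.252840, coefficient = 2
x_6 = 1.5500, f(x_6) = 0.212248, coefficient = 2
x_7 = 1.7250, f(x_7) = 0.178173, coefficient = 2
x_8 = 1.9000, f(x_8) = 0.149569, coefficient = 2
x_9 = 2.0750, f(x_9) = 0.125556, coefficient = 2
x_10 = 2.2500, f(x_10) = 0.105399, coefficient = 1

I ≈ (0.175000/2) × 5.741825 = 0.502410
Exact value: 0.501131
Error: 0.001278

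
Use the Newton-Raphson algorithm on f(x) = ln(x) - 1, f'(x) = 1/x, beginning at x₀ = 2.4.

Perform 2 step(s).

f(x) = ln(x) - 1
f'(x) = 1/x
x₀ = 2.4

Newton-Raphson formula: x_{n+1} = x_n - f(x_n)/f'(x_n)

Iteration 1:
  f(2.400000) = -0.124531
  f'(2.400000) = 0.416667
  x_1 = 2.400000 - (-0.124531)/0.416667 = 2.698875
Iteration 2:
  f(2.698875) = -0.007165
  f'(2.698875) = 0.370525
  x_2 = 2.698875 - (-0.007165)/0.370525 = 2.718212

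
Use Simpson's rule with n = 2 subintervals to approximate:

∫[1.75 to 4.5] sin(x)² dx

f(x) = sin(x)²
a = 1.75, b = 4.5, n = 2
h = (b - a)/n = 1.375000

Simpson's rule: (h/3)[f(x₀) + 4f(x₁) + 2f(x₂) + ... + f(xₙ)]

x_0 = 1.7500, f(x_0) = 0.968228, coefficient = 1
x_1 = 3.1250, f(x_1) = 0.000275, coefficient = 4
x_2 = 4.5000, f(x_2) = 0.955565, coefficient = 1

I ≈ (1.375000/3) × 1.924895 = 0.882243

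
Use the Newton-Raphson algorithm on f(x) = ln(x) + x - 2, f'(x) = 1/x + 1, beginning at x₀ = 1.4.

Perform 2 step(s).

f(x) = ln(x) + x - 2
f'(x) = 1/x + 1
x₀ = 1.4

Newton-Raphson formula: x_{n+1} = x_n - f(x_n)/f'(x_n)

Iteration 1:
  f(1.400000) = -0.263528
  f'(1.400000) = 1.714286
  x_1 = 1.400000 - (-0.263528)/1.714286 = 1.553725
Iteration 2:
  f(1.553725) = -0.005621
  f'(1.553725) = 1.643615
  x_2 = 1.553725 - (-0.005621)/1.643615 = 1.557144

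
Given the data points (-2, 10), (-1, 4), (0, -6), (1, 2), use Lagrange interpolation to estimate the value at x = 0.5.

Lagrange interpolation formula:
P(x) = Σ yᵢ × Lᵢ(x)
where Lᵢ(x) = Π_{j≠i} (x - xⱼ)/(xᵢ - xⱼ)

L_0(0.5) = (0.5 - (-1))/(-2 - (-1)) × (0.5 - 0)/(-2 - 0) × (0.5 - 1)/(-2 - 1) = 0.062500
L_1(0.5) = (0.5 - (-2))/(-1 - (-2)) × (0.5 - 0)/(-1 - 0) × (0.5 - 1)/(-1 - 1) = -0.312500
L_2(0.5) = (0.5 - (-2))/(0 - (-2)) × (0.5 - (-1))/(0 - (-1)) × (0.5 - 1)/(0 - 1) = 0.937500
L_3(0.5) = (0.5 - (-2))/(1 - (-2)) × (0.5 - (-1))/(1 - (-1)) × (0.5 - 0)/(1 - 0) = 0.312500

P(0.5) = 10×L_0(0.5) + 4×L_1(0.5) + (-6)×L_2(0.5) + 2×L_3(0.5)
P(0.5) = -5.625000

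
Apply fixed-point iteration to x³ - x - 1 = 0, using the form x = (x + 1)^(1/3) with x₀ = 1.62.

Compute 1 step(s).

Equation: x³ - x - 1 = 0
Fixed-point form: x = (x + 1)^(1/3)
x₀ = 1.62

x_1 = g(1.620000) = 1.378586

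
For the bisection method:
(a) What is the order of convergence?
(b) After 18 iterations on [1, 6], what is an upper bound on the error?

(a) Bisection has linear (order 1) convergence; the error is halved each step.

(b) Error bound = (b-a)/2^n = (6 - 1)/2^{18}
    = 5/2^{18}

(a) 1 (linear); (b) error ≤ 1.91e-05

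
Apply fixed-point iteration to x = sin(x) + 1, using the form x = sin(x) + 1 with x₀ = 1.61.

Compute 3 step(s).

Equation: x = sin(x) + 1
Fixed-point form: x = sin(x) + 1
x₀ = 1.61

x_1 = g(1.610000) = 1.999232
x_2 = g(1.999232) = 1.909617
x_3 = g(1.909617) = 1.943147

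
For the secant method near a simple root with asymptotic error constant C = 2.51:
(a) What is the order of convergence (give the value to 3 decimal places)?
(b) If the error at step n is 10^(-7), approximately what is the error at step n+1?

(a) Secant method has superlinear convergence with order φ = (1+√5)/2 ≈ 1.618.
    This means |e_{n+1}| ≈ C|e_n|^1.618.

(b) With |e_n| = 10^(-7) and C = 2.51:
    |e_{n+1}| ≈ 2.51 × (10^(-7))^1.618 = 2.51 × 10^(-11.33)

(a) ≈ 1.618 (golden ratio); (b) |e_{n+1}| ≈ 1.184e-11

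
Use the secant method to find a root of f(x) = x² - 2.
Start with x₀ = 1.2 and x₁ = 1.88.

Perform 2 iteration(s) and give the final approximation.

f(x) = x² - 2
x₀ = 1.2, x₁ = 1.88

Secant formula: x_{n+1} = x_n - f(x_n)(x_n - x_{n-1})/(f(x_n) - f(x_{n-1}))

Iteration 1:
  f(1.200000) = -0.560000
  f(1.880000) = 1.534400
  x_2 = 1.880000 - 1.534400×(1.880000 - 1.200000)/(1.534400 - (-0.560000))
       = 1.381818
Iteration 2:
  f(1.880000) = 1.534400
  f(1.381818) = -0.090579
  x_3 = 1.381818 - (-0.090579)×(1.381818 - 1.880000)/(-0.090579 - 1.534400)
       = 1.409588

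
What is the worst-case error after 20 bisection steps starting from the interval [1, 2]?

Bisection error bound: |error| ≤ (b-a)/2^n
|error| ≤ (2 - 1)/2^20 = 1/2^20
|error| ≤ 0.0000009537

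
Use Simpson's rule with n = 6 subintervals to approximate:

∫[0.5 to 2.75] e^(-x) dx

f(x) = e^(-x)
a = 0.5, b = 2.75, n = 6
h = (b - a)/n = 0.375000

Simpson's rule: (h/3)[f(x₀) + 4f(x₁) + 2f(x₂) + ... + f(xₙ)]

x_0 = 0.5000, f(x_0) = 0.606531, coefficient = 1
x_1 = 0.8750, f(x_1) = 0.416862, coefficient = 4
x_2 = 1.2500, f(x_2) = 0.286505, coefficient = 2
x_3 = 1.6250, f(x_3) = 0.196912, coefficient = 4
x_4 = 2.0000, f(x_4) = 0.135335, coefficient = 2
x_5 = 2.3750, f(x_5) = 0.093014, coefficient = 4
x_6 = 2.7500, f(x_6) = 0.063928, coefficient = 1

I ≈ (0.375000/3) × 4.341291 = 0.542661
Exact value: 0.542603
Error: 0.000059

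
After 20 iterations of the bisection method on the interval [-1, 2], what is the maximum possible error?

Bisection error bound: |error| ≤ (b-a)/2^n
|error| ≤ (2 - (-1))/2^20 = 3/2^20
|error| ≤ 0.0000028610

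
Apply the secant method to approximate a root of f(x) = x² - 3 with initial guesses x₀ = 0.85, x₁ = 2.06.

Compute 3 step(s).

f(x) = x² - 3
x₀ = 0.85, x₁ = 2.06

Secant formula: x_{n+1} = x_n - f(x_n)(x_n - x_{n-1})/(f(x_n) - f(x_{n-1}))

Iteration 1:
  f(0.850000) = -2.277500
  f(2.060000) = 1.243600
  x_2 = 2.060000 - 1.243600×(2.060000 - 0.850000)/(1.243600 - (-2.277500))
       = 1.632646
Iteration 2:
  f(2.060000) = 1.243600
  f(1.632646) = -0.334467
  x_3 = 1.632646 - (-0.334467)×(1.632646 - 2.060000)/(-0.334467 - 1.243600)
       = 1.723223
Iteration 3:
  f(1.632646) = -0.334467
  f(1.723223) = -0.030504
  x_4 = 1.723223 - (-0.030504)×(1.723223 - 1.632646)/(-0.030504 - (-0.334467))
       = 1.732312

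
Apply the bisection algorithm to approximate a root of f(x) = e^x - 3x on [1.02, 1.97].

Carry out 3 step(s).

f(x) = e^x - 3x
Initial interval: [1.02, 1.97]

Iteration 1:
  c_1 = (1.020000 + 1.970000)/2 = 1.495000
  f(c_1) = f(1.495000) = -0.025663
  f(a) × f(c) ≥ 0, new interval: [1.495000, 1.970000]
Iteration 2:
  c_2 = (1.495000 + 1.970000)/2 = 1.732500
  f(c_2) = f(1.732500) = 0.457273
  f(a) × f(c) < 0, new interval: [1.495000, 1.732500]
Iteration 3:
  c_3 = (1.495000 + 1.732500)/2 = 1.613750
  f(c_3) = f(1.613750) = 0.180357
  f(a) × f(c) < 0, new interval: [1.495000, 1.613750]

After 3 iteration(s), the approximation is c_3 = 1.613750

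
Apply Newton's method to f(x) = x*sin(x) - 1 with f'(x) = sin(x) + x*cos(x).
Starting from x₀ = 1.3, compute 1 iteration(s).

f(x) = x*sin(x) - 1
f'(x) = sin(x) + x*cos(x)
x₀ = 1.3

Newton-Raphson formula: x_{n+1} = x_n - f(x_n)/f'(x_n)

Iteration 1:
  f(1.300000) = 0.252626
  f'(1.300000) = 1.311307
  x_1 = 1.300000 - 0.252626/1.311307 = 1.107348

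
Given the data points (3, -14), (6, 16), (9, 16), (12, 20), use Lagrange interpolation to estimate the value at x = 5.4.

Lagrange interpolation formula:
P(x) = Σ yᵢ × Lᵢ(x)
where Lᵢ(x) = Π_{j≠i} (x - xⱼ)/(xᵢ - xⱼ)

L_0(5.4) = (5.4 - 6)/(3 - 6) × (5.4 - 9)/(3 - 9) × (5.4 - 12)/(3 - 12) = 0.088000
L_1(5.4) = (5.4 - 3)/(6 - 3) × (5.4 - 9)/(6 - 9) × (5.4 - 12)/(6 - 12) = 1.056000
L_2(5.4) = (5.4 - 3)/(9 - 3) × (5.4 - 6)/(9 - 6) × (5.4 - 12)/(9 - 12) = -0.176000
L_3(5.4) = (5.4 - 3)/(12 - 3) × (5.4 - 6)/(12 - 6) × (5.4 - 9)/(12 - 9) = 0.032000

P(5.4) = (-14)×L_0(5.4) + 16×L_1(5.4) + 16×L_2(5.4) + 20×L_3(5.4)
P(5.4) = 13.488000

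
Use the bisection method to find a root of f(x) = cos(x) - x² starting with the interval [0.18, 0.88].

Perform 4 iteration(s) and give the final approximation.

f(x) = cos(x) - x²
Initial interval: [0.18, 0.88]

Iteration 1:
  c_1 = (0.180000 + 0.880000)/2 = 0.530000
  f(c_1) = f(0.530000) = 0.581907
  f(a) × f(c) ≥ 0, new interval: [0.530000, 0.880000]
Iteration 2:
  c_2 = (0.530000 + 0.880000)/2 = 0.705000
  f(c_2) = f(0.705000) = 0.264587
  f(a) × f(c) ≥ 0, new interval: [0.705000, 0.880000]
Iteration 3:
  c_3 = (0.705000 + 0.880000)/2 = 0.792500
  f(c_3) = f(0.792500) = 0.074011
  f(a) × f(c) ≥ 0, new interval: [0.792500, 0.880000]
Iteration 4:
  c_4 = (0.792500 + 0.880000)/2 = 0.836250
  f(c_4) = f(0.836250) = -0.029064
  f(a) × f(c) < 0, new interval: [0.792500, 0.836250]

After 4 iteration(s), the approximation is c_4 = 0.836250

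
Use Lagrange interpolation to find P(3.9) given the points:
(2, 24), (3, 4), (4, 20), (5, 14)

Lagrange interpolation formula:
P(x) = Σ yᵢ × Lᵢ(x)
where Lᵢ(x) = Π_{j≠i} (x - xⱼ)/(xᵢ - xⱼ)

L_0(3.9) = (3.9 - 3)/(2 - 3) × (3.9 - 4)/(2 - 4) × (3.9 - 5)/(2 - 5) = -0.016500
L_1(3.9) = (3.9 - 2)/(3 - 2) × (3.9 - 4)/(3 - 4) × (3.9 - 5)/(3 - 5) = 0.104500
L_2(3.9) = (3.9 - 2)/(4 - 2) × (3.9 - 3)/(4 - 3) × (3.9 - 5)/(4 - 5) = 0.940500
L_3(3.9) = (3.9 - 2)/(5 - 2) × (3.9 - 3)/(5 - 3) × (3.9 - 4)/(5 - 4) = -0.028500

P(3.9) = 24×L_0(3.9) + 4×L_1(3.9) + 20×L_2(3.9) + 14×L_3(3.9)
P(3.9) = 18.433000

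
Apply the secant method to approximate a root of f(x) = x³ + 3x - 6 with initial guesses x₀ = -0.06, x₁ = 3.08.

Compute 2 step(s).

f(x) = x³ + 3x - 6
x₀ = -0.06, x₁ = 3.08

Secant formula: x_{n+1} = x_n - f(x_n)(x_n - x_{n-1})/(f(x_n) - f(x_{n-1}))

Iteration 1:
  f(-0.060000) = -6.180216
  f(3.080000) = 32.458112
  x_2 = 3.080000 - 32.458112×(3.080000 - (-0.060000))/(32.458112 - (-6.180216))
       = 0.442244
Iteration 2:
  f(3.080000) = 32.458112
  f(0.442244) = -4.586773
  x_3 = 0.442244 - (-4.586773)×(0.442244 - 3.080000)/(-4.586773 - 32.458112)
       = 0.768842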